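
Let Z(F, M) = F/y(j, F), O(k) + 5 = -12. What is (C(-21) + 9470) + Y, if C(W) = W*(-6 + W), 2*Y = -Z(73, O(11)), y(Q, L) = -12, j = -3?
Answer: 240961/24 ≈ 10040.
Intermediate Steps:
O(k) = -17 (O(k) = -5 - 12 = -17)
Z(F, M) = -F/12 (Z(F, M) = F/(-12) = F*(-1/12) = -F/12)
Y = 73/24 (Y = (-(-1)*73/12)/2 = (-1*(-73/12))/2 = (1/2)*(73/12) = 73/24 ≈ 3.0417)
(C(-21) + 9470) + Y = (-21*(-6 - 21) + 9470) + 73/24 = (-21*(-27) + 9470) + 73/24 = (567 + 9470) + 73/24 = 10037 + 73/24 = 240961/24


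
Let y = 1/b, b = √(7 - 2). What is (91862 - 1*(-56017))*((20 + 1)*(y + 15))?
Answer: 46581885 + 3105459*√5/5 ≈ 4.7971e+7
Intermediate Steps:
b = √5 ≈ 2.2361
y = √5/5 (y = 1/(√5) = √5/5 ≈ 0.44721)
(91862 - 1*(-56017))*((20 + 1)*(y + 15)) = (91862 - 1*(-56017))*((20 + 1)*(√5/5 + 15)) = (91862 + 56017)*(21*(15 + √5/5)) = 147879*(315 + 21*√5/5) = 46581885 + 3105459*√5/5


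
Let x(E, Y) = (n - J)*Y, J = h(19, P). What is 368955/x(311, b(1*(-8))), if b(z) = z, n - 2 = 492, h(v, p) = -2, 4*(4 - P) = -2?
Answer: -368955/3968 ≈ -92.983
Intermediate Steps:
P = 9/2 (P = 4 - ¼*(-2) = 4 + ½ = 9/2 ≈ 4.5000)
n = 494 (n = 2 + 492 = 494)
J = -2
x(E, Y) = 496*Y (x(E, Y) = (494 - 1*(-2))*Y = (494 + 2)*Y = 496*Y)
368955/x(311, b(1*(-8))) = 368955/((496*(1*(-8)))) = 368955/((496*(-8))) = 368955/(-3968) = 368955*(-1/3968) = -368955/3968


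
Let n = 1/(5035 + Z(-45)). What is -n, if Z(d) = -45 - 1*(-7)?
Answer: -1/4997 ≈ -0.00020012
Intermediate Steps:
Z(d) = -38 (Z(d) = -45 + 7 = -38)
n = 1/4997 (n = 1/(5035 - 38) = 1/4997 ≈ 0.00020012)
-n = -1*1/4997 = -1/4997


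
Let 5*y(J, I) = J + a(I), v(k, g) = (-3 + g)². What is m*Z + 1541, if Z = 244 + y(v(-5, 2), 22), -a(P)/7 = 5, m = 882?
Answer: 1053757/5 ≈ 2.1075e+5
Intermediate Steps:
a(P) = -35 (a(P) = -7*5 = -35)
y(J, I) = -7 + J/5 (y(J, I) = (J - 35)/5 = (-35 + J)/5 = -7 + J/5)
Z = 1186/5 (Z = 244 + (-7 + (-3 + 2)²/5) = 244 + (-7 + (⅕)*(-1)²) = 244 + (-7 + (⅕)*1) = 244 + (-7 + ⅕) = 244 - 34/5 = 1186/5 ≈ 237.20)
m*Z + 1541 = 882*(1186/5) + 1541 = 1046052/5 + 1541 = 1053757/5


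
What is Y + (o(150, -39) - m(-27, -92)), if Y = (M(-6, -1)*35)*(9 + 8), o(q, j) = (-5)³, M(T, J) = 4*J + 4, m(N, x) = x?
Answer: -33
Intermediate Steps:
M(T, J) = 4 + 4*J
o(q, j) = -125
Y = 0 (Y = ((4 + 4*(-1))*35)*(9 + 8) = ((4 - 4)*35)*17 = (0*35)*17 = 0*17 = 0)
Y + (o(150, -39) - m(-27, -92)) = 0 + (-125 - 1*(-92)) = 0 + (-125 + 92) = 0 - 33 = -33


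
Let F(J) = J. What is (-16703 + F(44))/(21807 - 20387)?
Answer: -16659/1420 ≈ -11.732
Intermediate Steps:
(-16703 + F(44))/(21807 - 20387) = (-16703 + 44)/(21807 - 20387) = -16659/1420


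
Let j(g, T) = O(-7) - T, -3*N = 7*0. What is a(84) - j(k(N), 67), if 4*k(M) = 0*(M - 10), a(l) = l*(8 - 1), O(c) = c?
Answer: 662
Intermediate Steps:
N = 0 (N = -7*0/3 = -1/3*0 = 0)
a(l) = 7*l (a(l) = l*7 = 7*l)
k(M) = 0 (k(M) = (0*(M - 10))/4 = (0*(-10 + M))/4 = (1/4)*0 = 0)
j(g, T) = -7 - T
a(84) - j(k(N), 67) = 7*84 - (-7 - 1*67) = 588 - (-7 - 67) = 588 - 1*(-74) = 588 + 74 = 662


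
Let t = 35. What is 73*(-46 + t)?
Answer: -803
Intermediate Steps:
73*(-46 + t) = 73*(-46 + 35) = 73*(-11) = -803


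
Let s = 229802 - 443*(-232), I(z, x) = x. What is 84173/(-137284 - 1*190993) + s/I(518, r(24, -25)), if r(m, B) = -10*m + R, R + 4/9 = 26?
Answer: -491380913422/316787305 ≈ -1551.1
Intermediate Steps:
R = 230/9 (R = -4/9 + 26 = 230/9 ≈ 25.556)
r(m, B) = 230/9 - 10*m (r(m, B) = -10*m + 230/9 = 230/9 - 10*m)
s = 332578 (s = 229802 - 1*(-102776) = 229802 + 102776 = 332578)
84173/(-137284 - 1*190993) + s/I(518, r(24, -25)) = 84173/(-137284 - 1*190993) + 332578/(230/9 - 10*24) = 84173/(-137284 - 190993) + 332578/(230/9 - 240) = 84173/(-328277) + 332578/(-1930/9) = 84173*(-1/328277) + 332578*(-9/1930) = -84173/328277 - 1496601/965 = -491380913422/316787305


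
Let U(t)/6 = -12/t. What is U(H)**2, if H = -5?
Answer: 5184/25 ≈ 207.36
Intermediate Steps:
U(t) = -72/t (U(t) = 6*(-12/t) = -72/t)
U(H)**2 = (-72/(-5))**2 = (-72*(-1/5))**2 = (72/5)**2 = 5184/25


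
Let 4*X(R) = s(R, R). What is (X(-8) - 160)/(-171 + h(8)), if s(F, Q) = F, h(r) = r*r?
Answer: 162/107 ≈ 1.5140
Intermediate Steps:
h(r) = r**2
X(R) = R/4
(X(-8) - 160)/(-171 + h(8)) = ((1/4)*(-8) - 160)/(-171 + 8**2) = (-2 - 160)/(-171 + 64) = -162/(-107) = -162*(-1/107) = 162/107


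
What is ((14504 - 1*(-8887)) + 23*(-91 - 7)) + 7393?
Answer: 28530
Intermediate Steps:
((14504 - 1*(-8887)) + 23*(-91 - 7)) + 7393 = ((14504 + 8887) + 23*(-98)) + 7393 = (23391 - 2254) + 7393 = 21137 + 7393 = 28530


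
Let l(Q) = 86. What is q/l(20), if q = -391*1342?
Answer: -262361/43 ≈ -6101.4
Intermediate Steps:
q = -524722
q/l(20) = -524722/86 = -524722*1/86 = -262361/43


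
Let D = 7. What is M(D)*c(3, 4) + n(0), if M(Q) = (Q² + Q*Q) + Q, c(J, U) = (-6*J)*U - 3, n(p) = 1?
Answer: -7874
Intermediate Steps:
c(J, U) = -3 - 6*J*U (c(J, U) = -6*J*U - 3 = -3 - 6*J*U)
M(Q) = Q + 2*Q² (M(Q) = (Q² + Q²) + Q = 2*Q² + Q = Q + 2*Q²)
M(D)*c(3, 4) + n(0) = (7*(1 + 2*7))*(-3 - 6*3*4) + 1 = (7*(1 + 14))*(-3 - 72) + 1 = (7*15)*(-75) + 1 = 105*(-75) + 1 = -7875 + 1 = -7874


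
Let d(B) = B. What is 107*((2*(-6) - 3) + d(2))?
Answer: -1391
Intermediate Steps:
107*((2*(-6) - 3) + d(2)) = 107*((2*(-6) - 3) + 2) = 107*((-12 - 3) + 2) = 107*(-15 + 2) = 107*(-13) = -1391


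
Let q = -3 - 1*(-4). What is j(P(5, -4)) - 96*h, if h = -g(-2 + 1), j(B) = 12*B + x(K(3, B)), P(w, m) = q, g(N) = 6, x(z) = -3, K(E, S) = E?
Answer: 585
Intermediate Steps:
q = 1 (q = -3 + 4 = 1)
P(w, m) = 1
j(B) = -3 + 12*B (j(B) = 12*B - 3 = -3 + 12*B)
h = -6 (h = -1*6 = -6)
j(P(5, -4)) - 96*h = (-3 + 12*1) - 96*(-6) = (-3 + 12) + 576 = 9 + 576 = 585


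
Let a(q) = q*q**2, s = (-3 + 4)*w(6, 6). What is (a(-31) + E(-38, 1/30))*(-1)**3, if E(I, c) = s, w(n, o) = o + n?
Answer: 29779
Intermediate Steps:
w(n, o) = n + o
s = 12 (s = (-3 + 4)*(6 + 6) = 1*12 = 12)
a(q) = q**3
E(I, c) = 12
(a(-31) + E(-38, 1/30))*(-1)**3 = ((-31)**3 + 12)*(-1)**3 = (-29791 + 12)*(-1) = -29779*(-1) = 29779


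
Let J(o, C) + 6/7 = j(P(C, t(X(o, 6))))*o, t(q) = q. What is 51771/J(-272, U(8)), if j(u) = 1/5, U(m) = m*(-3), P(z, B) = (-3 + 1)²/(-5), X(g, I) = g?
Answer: -1811985/1934 ≈ -936.91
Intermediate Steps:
P(z, B) = -⅘ (P(z, B) = (-2)²*(-⅕) = 4*(-⅕) = -⅘)
U(m) = -3*m
j(u) = ⅕
J(o, C) = -6/7 + o/5
51771/J(-272, U(8)) = 51771/(-6/7 + (⅕)*(-272)) = 51771/(-6/7 - 272/5) = 51771/(-1934/35) = 51771*(-35/1934) = -1811985/1934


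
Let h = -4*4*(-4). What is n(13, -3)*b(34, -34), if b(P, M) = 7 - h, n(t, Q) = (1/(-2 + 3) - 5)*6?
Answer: 1368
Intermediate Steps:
n(t, Q) = -24 (n(t, Q) = (1/1 - 5)*6 = (1 - 5)*6 = -4*6 = -24)
h = 64 (h = -16*(-4) = 64)
b(P, M) = -57 (b(P, M) = 7 - 1*64 = 7 - 64 = -57)
n(13, -3)*b(34, -34) = -24*(-57) = 1368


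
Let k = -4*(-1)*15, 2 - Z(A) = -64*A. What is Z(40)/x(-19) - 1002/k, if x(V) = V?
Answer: -28793/190 ≈ -151.54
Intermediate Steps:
Z(A) = 2 + 64*A (Z(A) = 2 - (-64)*A = 2 + 64*A)
k = 60 (k = 4*15 = 60)
Z(40)/x(-19) - 1002/k = (2 + 64*40)/(-19) - 1002/60 = (2 + 2560)*(-1/19) - 1002*1/60 = 2562*(-1/19) - 167/10 = -2562/19 - 167/10 = -28793/190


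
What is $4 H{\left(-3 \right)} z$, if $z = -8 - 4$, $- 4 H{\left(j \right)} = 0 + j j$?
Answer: $108$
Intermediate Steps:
$H{\left(j \right)} = - \frac{j^{2}}{4}$ ($H{\left(j \right)} = - \frac{0 + j j}{4} = - \frac{0 + j^{2}}{4} = - \frac{j^{2}}{4}$)
$z = -12$
$4 H{\left(-3 \right)} z = 4 \left(- \frac{\left(-3\right)^{2}}{4}\right) \left(-12\right) = 4 \left(\left(- \frac{1}{4}\right) 9\right) \left(-12\right) = 4 \left(- \frac{9}{4}\right) \left(-12\right) = \left(-9\right) \left(-12\right) = 108$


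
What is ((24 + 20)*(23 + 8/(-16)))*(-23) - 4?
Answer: -22774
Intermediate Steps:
((24 + 20)*(23 + 8/(-16)))*(-23) - 4 = (44*(23 + 8*(-1/16)))*(-23) - 4 = (44*(23 - ½))*(-23) - 4 = (44*(45/2))*(-23) - 4 = 990*(-23) - 4 = -22770 - 4 = -22774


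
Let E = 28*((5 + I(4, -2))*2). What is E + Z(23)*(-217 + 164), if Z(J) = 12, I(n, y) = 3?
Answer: -188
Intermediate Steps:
E = 448 (E = 28*((5 + 3)*2) = 28*(8*2) = 28*16 = 448)
E + Z(23)*(-217 + 164) = 448 + 12*(-217 + 164) = 448 + 12*(-53) = 448 - 636 = -188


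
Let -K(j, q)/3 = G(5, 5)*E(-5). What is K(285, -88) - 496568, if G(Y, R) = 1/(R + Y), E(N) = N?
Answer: -993133/2 ≈ -4.9657e+5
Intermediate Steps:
K(j, q) = 3/2 (K(j, q) = -3*(-5)/(5 + 5) = -3*(-5)/10 = -3*(-½) = 3/2)
K(285, -88) - 496568 = 3/2 - 496568 = -993133/2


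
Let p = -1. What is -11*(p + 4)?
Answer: -33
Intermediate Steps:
-11*(p + 4) = -11*(-1 + 4) = -11*3 = -33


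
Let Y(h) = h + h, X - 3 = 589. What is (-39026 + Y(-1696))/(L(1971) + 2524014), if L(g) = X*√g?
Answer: -991329869/58981073219 + 6277864*√219/530829658971 ≈ -0.016633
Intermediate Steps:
X = 592 (X = 3 + 589 = 592)
L(g) = 592*√g
Y(h) = 2*h
(-39026 + Y(-1696))/(L(1971) + 2524014) = (-39026 + 2*(-1696))/(592*√1971 + 2524014) = (-39026 - 3392)/(592*(3*√219) + 2524014) = -42418/(1776*√219 + 2524014) = -42418/(2524014 + 1776*√219)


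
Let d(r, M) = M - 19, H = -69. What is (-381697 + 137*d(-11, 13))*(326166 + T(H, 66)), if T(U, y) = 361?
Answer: -124902781513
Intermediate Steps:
d(r, M) = -19 + M
(-381697 + 137*d(-11, 13))*(326166 + T(H, 66)) = (-381697 + 137*(-19 + 13))*(326166 + 361) = (-381697 + 137*(-6))*326527 = (-381697 - 822)*326527 = -382519*326527 = -124902781513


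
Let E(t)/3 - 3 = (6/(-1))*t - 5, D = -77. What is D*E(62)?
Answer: 86394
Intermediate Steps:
E(t) = -6 - 18*t (E(t) = 9 + 3*((6/(-1))*t - 5) = 9 + 3*((6*(-1))*t - 5) = 9 + 3*(-6*t - 5) = 9 + 3*(-5 - 6*t) = 9 + (-15 - 18*t) = -6 - 18*t)
D*E(62) = -77*(-6 - 18*62) = -77*(-6 - 1116) = -77*(-1122) = 86394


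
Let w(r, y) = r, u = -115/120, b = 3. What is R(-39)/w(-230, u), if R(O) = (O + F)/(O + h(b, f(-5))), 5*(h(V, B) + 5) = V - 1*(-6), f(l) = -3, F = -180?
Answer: -219/9706 ≈ -0.022563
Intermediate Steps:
h(V, B) = -19/5 + V/5 (h(V, B) = -5 + (V - 1*(-6))/5 = -5 + (V + 6)/5 = -5 + (6 + V)/5 = -5 + (6/5 + V/5) = -19/5 + V/5)
u = -23/24 (u = -115*1/120 = -23/24 ≈ -0.95833)
R(O) = (-180 + O)/(-16/5 + O) (R(O) = (O - 180)/(O + (-19/5 + (⅕)*3)) = (-180 + O)/(O + (-19/5 + ⅗)) = (-180 + O)/(O - 16/5) = (-180 + O)/(-16/5 + O))
R(-39)/w(-230, u) = (5*(-180 - 39)/(-16 + 5*(-39)))/(-230) = (5*(-219)/(-16 - 195))*(-1/230) = (5*(-219)/(-211))*(-1/230) = (5*(-1/211)*(-219))*(-1/230) = (1095/211)*(-1/230) = -219/9706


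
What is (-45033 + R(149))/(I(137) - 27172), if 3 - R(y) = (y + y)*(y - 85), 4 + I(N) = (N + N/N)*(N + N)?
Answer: -32051/5318 ≈ -6.0269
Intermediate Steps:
I(N) = -4 + 2*N*(1 + N) (I(N) = -4 + (N + N/N)*(N + N) = -4 + (N + 1)*(2*N) = -4 + (1 + N)*(2*N) = -4 + 2*N*(1 + N))
R(y) = 3 - 2*y*(-85 + y) (R(y) = 3 - (y + y)*(y - 85) = 3 - 2*y*(-85 + y))
(-45033 + R(149))/(I(137) - 27172) = (-45033 + (3 - 2*149² + 170*149))/((-4 + 2*137 + 2*137²) - 27172) = (-45033 + (3 - 2*22201 + 25330))/((-4 + 274 + 2*18769) - 27172) = (-45033 + (3 - 44402 + 25330))/((-4 + 274 + 37538) - 27172) = (-45033 - 19069)/(37808 - 27172) = -64102/10636 = -64102*1/10636 = -32051/5318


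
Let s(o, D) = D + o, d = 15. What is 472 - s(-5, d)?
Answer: 462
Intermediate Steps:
472 - s(-5, d) = 472 - (15 - 5) = 472 - 1*10 = 472 - 10 = 462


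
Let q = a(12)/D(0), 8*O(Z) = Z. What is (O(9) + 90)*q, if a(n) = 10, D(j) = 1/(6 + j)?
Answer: 10935/2 ≈ 5467.5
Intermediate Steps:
O(Z) = Z/8
q = 60 (q = 10/(1/(6 + 0)) = 10/(1/6) = 10/(⅙) = 10*6 = 60)
(O(9) + 90)*q = ((⅛)*9 + 90)*60 = (9/8 + 90)*60 = (729/8)*60 = 10935/2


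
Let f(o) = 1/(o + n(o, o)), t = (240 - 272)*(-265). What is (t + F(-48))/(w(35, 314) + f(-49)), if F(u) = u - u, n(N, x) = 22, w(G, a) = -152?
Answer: -45792/821 ≈ -55.776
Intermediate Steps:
F(u) = 0
t = 8480 (t = -32*(-265) = 8480)
f(o) = 1/(22 + o) (f(o) = 1/(o + 22) = 1/(22 + o))
(t + F(-48))/(w(35, 314) + f(-49)) = (8480 + 0)/(-152 + 1/(22 - 49)) = 8480/(-152 + 1/(-27)) = 8480/(-152 - 1/27) = 8480/(-4105/27) = 8480*(-27/4105) = -45792/821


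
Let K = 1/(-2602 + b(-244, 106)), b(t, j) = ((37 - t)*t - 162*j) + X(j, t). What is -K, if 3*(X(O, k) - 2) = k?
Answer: 3/265252 ≈ 1.1310e-5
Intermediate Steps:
X(O, k) = 2 + k/3
b(t, j) = 2 - 162*j + t/3 + t*(37 - t) (b(t, j) = ((37 - t)*t - 162*j) + (2 + t/3) = (t*(37 - t) - 162*j) + (2 + t/3) = (-162*j + t*(37 - t)) + (2 + t/3) = 2 - 162*j + t/3 + t*(37 - t))
K = -3/265252 (K = 1/(-2602 + (2 - 1*(-244)² - 162*106 + (112/3)*(-244))) = 1/(-2602 + (2 - 1*59536 - 17172 - 27328/3)) = 1/(-2602 + (2 - 59536 - 17172 - 27328/3)) = 1/(-2602 - 257446/3) = 1/(-265252/3) = -3/265252 ≈ -1.1310e-5)
-K = -1*(-3/265252) = 3/265252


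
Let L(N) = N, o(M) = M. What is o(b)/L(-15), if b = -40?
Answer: 8/3 ≈ 2.6667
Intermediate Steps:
o(b)/L(-15) = -40/(-15) = -40*(-1/15) = 8/3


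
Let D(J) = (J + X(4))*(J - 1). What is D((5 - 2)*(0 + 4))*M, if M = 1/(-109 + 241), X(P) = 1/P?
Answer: 49/48 ≈ 1.0208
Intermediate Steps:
M = 1/132 ≈ 0.0075758
D(J) = (-1 + J)*(¼ + J) (D(J) = (J + 1/4)*(J - 1) = (J + ¼)*(-1 + J) = (¼ + J)*(-1 + J) = (-1 + J)*(¼ + J))
D((5 - 2)*(0 + 4))*M = (-¼ + ((5 - 2)*(0 + 4))² - 3*(5 - 2)*(0 + 4)/4)*(1/132) = (-¼ + (3*4)² - 9*4/4)*(1/132) = (-¼ + 12² - ¾*12)*(1/132) = (-¼ + 144 - 9)*(1/132) = (539/4)*(1/132) = 49/48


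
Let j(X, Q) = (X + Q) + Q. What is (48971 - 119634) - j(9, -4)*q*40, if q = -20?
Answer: -69863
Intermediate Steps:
j(X, Q) = X + 2*Q (j(X, Q) = (Q + X) + Q = X + 2*Q)
(48971 - 119634) - j(9, -4)*q*40 = (48971 - 119634) - (9 + 2*(-4))*(-20)*40 = -70663 - (9 - 8)*(-20)*40 = -70663 - 1*(-20)*40 = -70663 - (-20)*40 = -70663 - 1*(-800) = -70663 + 800 = -69863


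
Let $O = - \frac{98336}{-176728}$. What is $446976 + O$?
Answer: $\frac{9874159108}{22091} \approx 4.4698 \cdot 10^{5}$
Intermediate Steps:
$O = \frac{12292}{22091}$ ($O = \left(-98336\right) \left(- \frac{1}{176728}\right) = \frac{12292}{22091} \approx 0.55643$)
$446976 + O = 446976 + \frac{12292}{22091} = \frac{9874159108}{22091}$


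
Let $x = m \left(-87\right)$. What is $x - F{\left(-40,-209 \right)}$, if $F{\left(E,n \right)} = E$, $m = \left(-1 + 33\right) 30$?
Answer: $-83480$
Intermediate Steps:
$m = 960$ ($m = 32 \cdot 30 = 960$)
$x = -83520$ ($x = 960 \left(-87\right) = -83520$)
$x - F{\left(-40,-209 \right)} = -83520 - -40 = -83520 + 40 = -83480$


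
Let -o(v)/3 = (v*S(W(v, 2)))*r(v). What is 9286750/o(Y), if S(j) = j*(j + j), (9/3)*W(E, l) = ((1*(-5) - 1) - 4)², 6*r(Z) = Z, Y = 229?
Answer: -334323/2097640 ≈ -0.15938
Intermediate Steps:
r(Z) = Z/6
W(E, l) = 100/3 (W(E, l) = ((1*(-5) - 1) - 4)²/3 = ((-5 - 1) - 4)²/3 = (-6 - 4)²/3 = (⅓)*(-10)² = (⅓)*100 = 100/3)
S(j) = 2*j² (S(j) = j*(2*j) = 2*j²)
o(v) = -10000*v²/9 (o(v) = -3*v*(2*(100/3)²)*v/6 = -3*v*(2*(10000/9))*v/6 = -3*v*(20000/9)*v/6 = -3*20000*v/9*v/6 = -10000*v²/9)
9286750/o(Y) = 9286750/((-10000/9*229²)) = 9286750/((-10000/9*52441)) = 9286750/(-524410000/9) = 9286750*(-9/524410000) = -334323/2097640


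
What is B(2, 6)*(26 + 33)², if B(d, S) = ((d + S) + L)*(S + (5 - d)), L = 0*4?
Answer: 250632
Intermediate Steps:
L = 0
B(d, S) = (S + d)*(5 + S - d) (B(d, S) = ((d + S) + 0)*(S + (5 - d)) = ((S + d) + 0)*(5 + S - d) = (S + d)*(5 + S - d))
B(2, 6)*(26 + 33)² = (6² - 1*2² + 5*6 + 5*2)*(26 + 33)² = (36 - 1*4 + 30 + 10)*59² = (36 - 4 + 30 + 10)*3481 = 72*3481 = 250632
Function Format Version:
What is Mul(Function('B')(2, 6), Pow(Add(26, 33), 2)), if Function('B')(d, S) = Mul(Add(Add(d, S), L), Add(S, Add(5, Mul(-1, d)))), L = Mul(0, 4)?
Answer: 250632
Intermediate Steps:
L = 0
Function('B')(d, S) = Mul(Add(S, d), Add(5, S, Mul(-1, d))) (Function('B')(d, S) = Mul(Add(Add(d, S), 0), Add(S, Add(5, Mul(-1, d)))) = Mul(Add(Add(S, d), 0), Add(5, S, Mul(-1, d))) = Mul(Add(S, d), Add(5, S, Mul(-1, d))))
Mul(Function('B')(2, 6), Pow(Add(26, 33), 2)) = Mul(Add(Pow(6, 2), Mul(-1, Pow(2, 2)), Mul(5, 6), Mul(5, 2)), Pow(Add(26, 33), 2)) = Mul(Add(36, Mul(-1, 4), 30, 10), Pow(59, 2)) = Mul(Add(36, -4, 30, 10), 3481) = Mul(72, 3481) = 250632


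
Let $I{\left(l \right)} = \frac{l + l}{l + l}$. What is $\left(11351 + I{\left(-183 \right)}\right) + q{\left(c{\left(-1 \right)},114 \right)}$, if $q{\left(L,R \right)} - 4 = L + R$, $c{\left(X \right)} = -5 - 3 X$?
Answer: $11468$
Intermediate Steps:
$I{\left(l \right)} = 1$ ($I{\left(l \right)} = \frac{2 l}{2 l} = 2 l \frac{1}{2 l} = 1$)
$q{\left(L,R \right)} = 4 + L + R$ ($q{\left(L,R \right)} = 4 + \left(L + R\right) = 4 + L + R$)
$\left(11351 + I{\left(-183 \right)}\right) + q{\left(c{\left(-1 \right)},114 \right)} = \left(11351 + 1\right) + \left(4 - 2 + 114\right) = 11352 + \left(4 + \left(-5 + 3\right) + 114\right) = 11352 + \left(4 - 2 + 114\right) = 11352 + 116 = 11468$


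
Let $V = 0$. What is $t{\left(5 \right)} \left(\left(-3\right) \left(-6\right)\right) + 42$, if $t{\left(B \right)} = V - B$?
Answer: $-48$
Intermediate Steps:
$t{\left(B \right)} = - B$ ($t{\left(B \right)} = 0 - B = - B$)
$t{\left(5 \right)} \left(\left(-3\right) \left(-6\right)\right) + 42 = \left(-1\right) 5 \left(\left(-3\right) \left(-6\right)\right) + 42 = \left(-5\right) 18 + 42 = -90 + 42 = -48$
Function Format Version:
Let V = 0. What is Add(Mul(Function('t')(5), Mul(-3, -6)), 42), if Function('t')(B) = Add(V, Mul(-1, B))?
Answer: -48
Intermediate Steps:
Function('t')(B) = Mul(-1, B) (Function('t')(B) = Add(0, Mul(-1, B)) = Mul(-1, B))
Add(Mul(Function('t')(5), Mul(-3, -6)), 42) = Add(Mul(Mul(-1, 5), Mul(-3, -6)), 42) = Add(Mul(-5, 18), 42) = Add(-90, 42) = -48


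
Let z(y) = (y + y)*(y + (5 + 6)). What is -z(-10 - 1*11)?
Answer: -420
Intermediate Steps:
z(y) = 2*y*(11 + y) (z(y) = (2*y)*(y + 11) = (2*y)*(11 + y) = 2*y*(11 + y))
-z(-10 - 1*11) = -2*(-10 - 1*11)*(11 + (-10 - 1*11)) = -2*(-10 - 11)*(11 + (-10 - 11)) = -2*(-21)*(11 - 21) = -2*(-21)*(-10) = -1*420 = -420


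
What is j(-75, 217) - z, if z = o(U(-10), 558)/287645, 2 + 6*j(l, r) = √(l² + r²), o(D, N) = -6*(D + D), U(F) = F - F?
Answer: -⅓ + √52714/6 ≈ 37.933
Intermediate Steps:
U(F) = 0
o(D, N) = -12*D
j(l, r) = -⅓ + √(l² + r²)/6
z = 0 (z = -12*0/287645 = 0*(1/287645) = 0)
j(-75, 217) - z = (-⅓ + √((-75)² + 217²)/6) - 1*0 = (-⅓ + √(5625 + 47089)/6) + 0 = (-⅓ + √52714/6) + 0 = -⅓ + √52714/6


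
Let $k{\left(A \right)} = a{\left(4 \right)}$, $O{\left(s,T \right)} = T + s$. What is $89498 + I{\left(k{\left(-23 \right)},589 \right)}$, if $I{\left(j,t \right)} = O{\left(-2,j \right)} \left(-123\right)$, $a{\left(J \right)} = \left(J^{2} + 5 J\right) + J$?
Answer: $84824$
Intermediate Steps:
$a{\left(J \right)} = J^{2} + 6 J$
$k{\left(A \right)} = 40$ ($k{\left(A \right)} = 4 \left(6 + 4\right) = 4 \cdot 10 = 40$)
$I{\left(j,t \right)} = 246 - 123 j$ ($I{\left(j,t \right)} = \left(j - 2\right) \left(-123\right) = \left(-2 + j\right) \left(-123\right) = 246 - 123 j$)
$89498 + I{\left(k{\left(-23 \right)},589 \right)} = 89498 + \left(246 - 4920\right) = 89498 - 4674 = 84824$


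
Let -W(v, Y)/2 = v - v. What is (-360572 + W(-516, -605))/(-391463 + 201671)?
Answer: 90143/47448 ≈ 1.8998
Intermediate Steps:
W(v, Y) = 0 (W(v, Y) = -2*(v - v) = -2*0 = 0)
(-360572 + W(-516, -605))/(-391463 + 201671) = (-360572 + 0)/(-391463 + 201671) = -360572/(-189792) = -360572*(-1/189792) = 90143/47448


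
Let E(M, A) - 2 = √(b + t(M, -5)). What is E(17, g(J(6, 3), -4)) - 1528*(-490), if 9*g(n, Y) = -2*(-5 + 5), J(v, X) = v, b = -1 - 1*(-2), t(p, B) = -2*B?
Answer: 748722 + √11 ≈ 7.4873e+5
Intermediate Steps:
b = 1 (b = -1 + 2 = 1)
g(n, Y) = 0 (g(n, Y) = (-2*(-5 + 5))/9 = (-2*0)/9 = (⅑)*0 = 0)
E(M, A) = 2 + √11 (E(M, A) = 2 + √(1 - 2*(-5)) = 2 + √(1 + 10) = 2 + √11)
E(17, g(J(6, 3), -4)) - 1528*(-490) = (2 + √11) - 1528*(-490) = (2 + √11) + 748720 = 748722 + √11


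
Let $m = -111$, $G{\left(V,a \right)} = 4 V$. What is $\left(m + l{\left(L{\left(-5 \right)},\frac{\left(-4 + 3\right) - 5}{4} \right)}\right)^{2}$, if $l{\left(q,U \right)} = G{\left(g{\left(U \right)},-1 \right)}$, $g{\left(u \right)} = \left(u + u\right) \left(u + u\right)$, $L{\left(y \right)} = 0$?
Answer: $5625$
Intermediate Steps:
$g{\left(u \right)} = 4 u^{2}$ ($g{\left(u \right)} = 2 u 2 u = 4 u^{2}$)
$l{\left(q,U \right)} = 16 U^{2}$ ($l{\left(q,U \right)} = 4 \cdot 4 U^{2} = 16 U^{2}$)
$\left(m + l{\left(L{\left(-5 \right)},\frac{\left(-4 + 3\right) - 5}{4} \right)}\right)^{2} = \left(-111 + 16 \left(\frac{\left(-4 + 3\right) - 5}{4}\right)^{2}\right)^{2} = \left(-111 + 16 \left(\left(-1 - 5\right) \frac{1}{4}\right)^{2}\right)^{2} = \left(-111 + 16 \left(\left(-6\right) \frac{1}{4}\right)^{2}\right)^{2} = \left(-111 + 16 \left(- \frac{3}{2}\right)^{2}\right)^{2} = \left(-111 + 16 \cdot \frac{9}{4}\right)^{2} = \left(-111 + 36\right)^{2} = \left(-75\right)^{2} = 5625$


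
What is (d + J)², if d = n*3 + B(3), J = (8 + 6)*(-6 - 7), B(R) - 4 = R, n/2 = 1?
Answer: 28561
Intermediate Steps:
n = 2 (n = 2*1 = 2)
B(R) = 4 + R
J = -182 (J = 14*(-13) = -182)
d = 13 (d = 2*3 + (4 + 3) = 6 + 7 = 13)
(d + J)² = (13 - 182)² = (-169)² = 28561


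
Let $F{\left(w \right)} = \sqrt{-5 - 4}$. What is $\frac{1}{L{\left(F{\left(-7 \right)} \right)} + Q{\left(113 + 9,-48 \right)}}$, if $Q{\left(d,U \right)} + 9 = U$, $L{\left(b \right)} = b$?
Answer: $- \frac{19}{1086} - \frac{i}{1086} \approx -0.017495 - 0.00092081 i$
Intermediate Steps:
$F{\left(w \right)} = 3 i$ ($F{\left(w \right)} = \sqrt{-9} = 3 i$)
$Q{\left(d,U \right)} = -9 + U$
$\frac{1}{L{\left(F{\left(-7 \right)} \right)} + Q{\left(113 + 9,-48 \right)}} = \frac{1}{3 i - 57} = \frac{1}{-57 + 3 i} = \frac{-57 - 3 i}{3258}$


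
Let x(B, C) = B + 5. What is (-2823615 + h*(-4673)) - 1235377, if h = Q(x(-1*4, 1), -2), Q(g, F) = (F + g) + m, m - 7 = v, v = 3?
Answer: -4101049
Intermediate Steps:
m = 10 (m = 7 + 3 = 10)
x(B, C) = 5 + B
Q(g, F) = 10 + F + g (Q(g, F) = (F + g) + 10 = 10 + F + g)
h = 9 (h = 10 - 2 + (5 - 1*4) = 10 - 2 + (5 - 4) = 10 - 2 + 1 = 9)
(-2823615 + h*(-4673)) - 1235377 = (-2823615 + 9*(-4673)) - 1235377 = (-2823615 - 42057) - 1235377 = -2865672 - 1235377 = -4101049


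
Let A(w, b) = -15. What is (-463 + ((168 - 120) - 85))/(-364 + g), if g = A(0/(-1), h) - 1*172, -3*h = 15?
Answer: 500/551 ≈ 0.90744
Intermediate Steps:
h = -5 (h = -⅓*15 = -5)
g = -187 (g = -15 - 1*172 = -15 - 172 = -187)
(-463 + ((168 - 120) - 85))/(-364 + g) = (-463 + ((168 - 120) - 85))/(-364 - 187) = (-463 + (48 - 85))/(-551) = (-463 - 37)*(-1/551) = -500*(-1/551) = 500/551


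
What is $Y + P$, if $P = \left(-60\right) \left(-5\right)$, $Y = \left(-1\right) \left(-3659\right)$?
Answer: $3959$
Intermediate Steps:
$Y = 3659$
$P = 300$
$Y + P = 3659 + 300 = 3959$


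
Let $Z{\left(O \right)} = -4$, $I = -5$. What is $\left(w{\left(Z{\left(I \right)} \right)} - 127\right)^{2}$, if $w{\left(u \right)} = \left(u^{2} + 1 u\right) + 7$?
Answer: $11664$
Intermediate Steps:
$w{\left(u \right)} = 7 + u + u^{2}$ ($w{\left(u \right)} = \left(u^{2} + u\right) + 7 = \left(u + u^{2}\right) + 7 = 7 + u + u^{2}$)
$\left(w{\left(Z{\left(I \right)} \right)} - 127\right)^{2} = \left(\left(7 - 4 + \left(-4\right)^{2}\right) - 127\right)^{2} = \left(\left(7 - 4 + 16\right) - 127\right)^{2} = \left(19 - 127\right)^{2} = \left(-108\right)^{2} = 11664$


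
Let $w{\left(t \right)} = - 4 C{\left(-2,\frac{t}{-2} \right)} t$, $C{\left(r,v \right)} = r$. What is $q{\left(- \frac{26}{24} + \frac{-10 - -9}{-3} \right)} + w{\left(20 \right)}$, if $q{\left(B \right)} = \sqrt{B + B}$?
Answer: $160 + \frac{i \sqrt{6}}{2} \approx 160.0 + 1.2247 i$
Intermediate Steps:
$q{\left(B \right)} = \sqrt{2} \sqrt{B}$ ($q{\left(B \right)} = \sqrt{2 B} = \sqrt{2} \sqrt{B}$)
$w{\left(t \right)} = 8 t$ ($w{\left(t \right)} = \left(-4\right) \left(-2\right) t = 8 t$)
$q{\left(- \frac{26}{24} + \frac{-10 - -9}{-3} \right)} + w{\left(20 \right)} = \sqrt{2} \sqrt{- \frac{26}{24} + \frac{-10 - -9}{-3}} + 8 \cdot 20 = \sqrt{2} \sqrt{\left(-26\right) \frac{1}{24} + \left(-10 + 9\right) \left(- \frac{1}{3}\right)} + 160 = \sqrt{2} \sqrt{- \frac{13}{12} - - \frac{1}{3}} + 160 = \sqrt{2} \sqrt{- \frac{13}{12} + \frac{1}{3}} + 160 = \sqrt{2} \sqrt{- \frac{3}{4}} + 160 = \sqrt{2} \frac{i \sqrt{3}}{2} + 160 = \frac{i \sqrt{6}}{2} + 160 = 160 + \frac{i \sqrt{6}}{2}$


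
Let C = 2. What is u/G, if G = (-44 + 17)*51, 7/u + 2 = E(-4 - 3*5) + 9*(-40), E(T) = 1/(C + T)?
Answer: 7/498555 ≈ 1.4041e-5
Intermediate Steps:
E(T) = 1/(2 + T)
u = -119/6155 (u = 7/(-2 + (1/(2 + (-4 - 3*5)) + 9*(-40))) = 7/(-2 + (1/(2 + (-4 - 15)) - 360)) = 7/(-2 + (1/(2 - 19) - 360)) = 7/(-2 + (1/(-17) - 360)) = 7/(-2 + (-1/17 - 360)) = 7/(-2 - 6121/17) = 7/(-6155/17) = 7*(-17/6155) = -119/6155 ≈ -0.019334)
G = -1377 (G = -27*51 = -1377)
u/G = -119/6155/(-1377) = -119/6155*(-1/1377) = 7/498555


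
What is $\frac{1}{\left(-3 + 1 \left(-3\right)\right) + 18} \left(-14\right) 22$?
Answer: $- \frac{77}{3} \approx -25.667$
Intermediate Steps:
$\frac{1}{\left(-3 + 1 \left(-3\right)\right) + 18} \left(-14\right) 22 = \frac{1}{\left(-3 - 3\right) + 18} \left(-14\right) 22 = \frac{1}{-6 + 18} \left(-14\right) 22 = \frac{1}{12} \left(-14\right) 22 = \left(- \frac{7}{6}\right) 22 = - \frac{77}{3}$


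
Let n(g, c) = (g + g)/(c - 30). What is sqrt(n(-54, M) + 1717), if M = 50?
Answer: sqrt(42790)/5 ≈ 41.371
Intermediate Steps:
n(g, c) = 2*g/(-30 + c) (n(g, c) = (2*g)/(-30 + c) = 2*g/(-30 + c))
sqrt(n(-54, M) + 1717) = sqrt(2*(-54)/(-30 + 50) + 1717) = sqrt(2*(-54)/20 + 1717) = sqrt(2*(-54)*(1/20) + 1717) = sqrt(-27/5 + 1717) = sqrt(8558/5) = sqrt(42790)/5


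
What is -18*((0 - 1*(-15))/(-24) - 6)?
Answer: 477/4 ≈ 119.25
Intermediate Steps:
-18*((0 - 1*(-15))/(-24) - 6) = -18*((0 + 15)*(-1/24) - 6) = -18*(15*(-1/24) - 6) = -18*(-5/8 - 6) = -18*(-53/8) = 477/4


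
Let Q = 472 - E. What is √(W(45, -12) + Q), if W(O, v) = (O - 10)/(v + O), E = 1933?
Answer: I*√1589874/33 ≈ 38.209*I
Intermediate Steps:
Q = -1461 (Q = 472 - 1*1933 = 472 - 1933 = -1461)
W(O, v) = (-10 + O)/(O + v)
√(W(45, -12) + Q) = √((-10 + 45)/(45 - 12) - 1461) = √(35/33 - 1461) = √(-48178/33) = I*√1589874/33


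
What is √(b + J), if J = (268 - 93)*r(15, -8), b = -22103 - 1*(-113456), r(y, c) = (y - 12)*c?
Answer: √87153 ≈ 295.22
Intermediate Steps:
r(y, c) = c*(-12 + y) (r(y, c) = (-12 + y)*c = c*(-12 + y))
b = 91353 (b = -22103 + 113456 = 91353)
J = -4200 (J = (268 - 93)*(-8*(-12 + 15)) = 175*(-8*3) = 175*(-24) = -4200)
√(b + J) = √(91353 - 4200) = √87153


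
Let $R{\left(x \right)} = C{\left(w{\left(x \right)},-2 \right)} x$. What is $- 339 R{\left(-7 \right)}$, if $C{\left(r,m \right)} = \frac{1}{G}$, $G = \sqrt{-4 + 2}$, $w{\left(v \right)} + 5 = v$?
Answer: $- \frac{2373 i \sqrt{2}}{2} \approx - 1678.0 i$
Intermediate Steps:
$w{\left(v \right)} = -5 + v$
$G = i \sqrt{2}$ ($G = \sqrt{-2} = i \sqrt{2} \approx 1.4142 i$)
$C{\left(r,m \right)} = - \frac{i \sqrt{2}}{2}$ ($C{\left(r,m \right)} = \frac{1}{i \sqrt{2}} = - \frac{i \sqrt{2}}{2}$)
$R{\left(x \right)} = - \frac{i x \sqrt{2}}{2}$ ($R{\left(x \right)} = - \frac{i \sqrt{2}}{2} x = - \frac{i x \sqrt{2}}{2}$)
$- 339 R{\left(-7 \right)} = - 339 \left(\left(- \frac{1}{2}\right) i \left(-7\right) \sqrt{2}\right) = - 339 \frac{7 i \sqrt{2}}{2} = - \frac{2373 i \sqrt{2}}{2}$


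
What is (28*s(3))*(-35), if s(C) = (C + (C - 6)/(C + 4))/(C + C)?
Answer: -420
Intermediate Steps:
s(C) = (C + (-6 + C)/(4 + C))/(2*C) (s(C) = (C + (-6 + C)/(4 + C))/((2*C)) = (C + (-6 + C)/(4 + C))*(1/(2*C)) = (C + (-6 + C)/(4 + C))/(2*C))
(28*s(3))*(-35) = (28*((1/2)*(-6 + 3**2 + 5*3)/(3*(4 + 3))))*(-35) = (28*((1/2)*(1/3)*(-6 + 9 + 15)/7))*(-35) = (28*((1/2)*(1/3)*(1/7)*18))*(-35) = (28*(3/7))*(-35) = 12*(-35) = -420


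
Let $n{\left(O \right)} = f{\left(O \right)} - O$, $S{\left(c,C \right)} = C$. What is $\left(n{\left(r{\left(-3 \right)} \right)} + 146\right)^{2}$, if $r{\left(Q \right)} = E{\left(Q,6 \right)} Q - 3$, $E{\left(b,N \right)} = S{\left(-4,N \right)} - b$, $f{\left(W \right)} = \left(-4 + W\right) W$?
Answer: $1430416$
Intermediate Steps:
$f{\left(W \right)} = W \left(-4 + W\right)$
$E{\left(b,N \right)} = N - b$
$r{\left(Q \right)} = -3 + Q \left(6 - Q\right)$ ($r{\left(Q \right)} = \left(6 - Q\right) Q - 3 = Q \left(6 - Q\right) - 3 = -3 + Q \left(6 - Q\right)$)
$n{\left(O \right)} = - O + O \left(-4 + O\right)$ ($n{\left(O \right)} = O \left(-4 + O\right) - O = - O + O \left(-4 + O\right)$)
$\left(n{\left(r{\left(-3 \right)} \right)} + 146\right)^{2} = \left(\left(-3 - - 3 \left(-6 - 3\right)\right) \left(-5 - \left(3 - 3 \left(-6 - 3\right)\right)\right) + 146\right)^{2} = \left(\left(-3 - \left(-3\right) \left(-9\right)\right) \left(-5 - \left(3 - -27\right)\right) + 146\right)^{2} = \left(\left(-3 - 27\right) \left(-5 - 30\right) + 146\right)^{2} = \left(- 30 \left(-5 - 30\right) + 146\right)^{2} = \left(\left(-30\right) \left(-35\right) + 146\right)^{2} = \left(1050 + 146\right)^{2} = 1196^{2} = 1430416$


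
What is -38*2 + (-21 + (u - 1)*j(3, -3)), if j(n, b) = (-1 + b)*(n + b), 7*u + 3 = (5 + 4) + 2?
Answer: -97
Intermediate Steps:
u = 8/7 (u = -3/7 + ((5 + 4) + 2)/7 = -3/7 + (9 + 2)/7 = -3/7 + (⅐)*11 = -3/7 + 11/7 = 8/7 ≈ 1.1429)
j(n, b) = (-1 + b)*(b + n)
-38*2 + (-21 + (u - 1)*j(3, -3)) = -38*2 + (-21 + (8/7 - 1)*((-3)² - 1*(-3) - 1*3 - 3*3)) = -76 + (-21 + (9 + 3 - 3 - 9)/7) = -76 + (-21 + (⅐)*0) = -76 + (-21 + 0) = -76 - 21 = -97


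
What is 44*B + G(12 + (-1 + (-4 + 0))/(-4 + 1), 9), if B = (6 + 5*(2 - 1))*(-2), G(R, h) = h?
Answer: -959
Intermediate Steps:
B = -22 (B = (6 + 5*1)*(-2) = (6 + 5)*(-2) = 11*(-2) = -22)
44*B + G(12 + (-1 + (-4 + 0))/(-4 + 1), 9) = 44*(-22) + 9 = -968 + 9 = -959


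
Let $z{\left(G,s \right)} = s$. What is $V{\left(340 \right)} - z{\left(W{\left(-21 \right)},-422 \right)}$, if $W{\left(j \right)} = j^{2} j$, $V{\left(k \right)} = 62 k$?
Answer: $21502$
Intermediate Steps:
$W{\left(j \right)} = j^{3}$
$V{\left(340 \right)} - z{\left(W{\left(-21 \right)},-422 \right)} = 62 \cdot 340 - -422 = 21080 + 422 = 21502$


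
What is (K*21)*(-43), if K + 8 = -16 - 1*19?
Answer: 38829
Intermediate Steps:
K = -43 (K = -8 + (-16 - 1*19) = -8 + (-16 - 19) = -8 - 35 = -43)
(K*21)*(-43) = -43*21*(-43) = -903*(-43) = 38829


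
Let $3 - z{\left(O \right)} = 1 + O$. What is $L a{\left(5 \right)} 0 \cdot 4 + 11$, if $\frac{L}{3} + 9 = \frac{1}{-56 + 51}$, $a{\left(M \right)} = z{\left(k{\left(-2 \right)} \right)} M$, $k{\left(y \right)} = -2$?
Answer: $11$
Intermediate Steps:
$z{\left(O \right)} = 2 - O$ ($z{\left(O \right)} = 3 - \left(1 + O\right) = 2 - O$)
$a{\left(M \right)} = 4 M$ ($a{\left(M \right)} = \left(2 - -2\right) M = \left(2 + 2\right) M = 4 M$)
$L = - \frac{138}{5}$ ($L = -27 + \frac{3}{-56 + 51} = -27 + \frac{3}{-5} = -27 + 3 \left(- \frac{1}{5}\right) = -27 - \frac{3}{5} = - \frac{138}{5} \approx -27.6$)
$L a{\left(5 \right)} 0 \cdot 4 + 11 = - \frac{138 \cdot 4 \cdot 5 \cdot 0 \cdot 4}{5} + 11 = - \frac{138 \cdot 20 \cdot 0 \cdot 4}{5} + 11 = - \frac{138 \cdot 0 \cdot 4}{5} + 11 = \left(- \frac{138}{5}\right) 0 + 11 = 0 + 11 = 11$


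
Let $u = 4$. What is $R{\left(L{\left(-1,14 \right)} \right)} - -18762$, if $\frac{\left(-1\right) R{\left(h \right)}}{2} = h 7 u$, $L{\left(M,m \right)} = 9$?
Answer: $18258$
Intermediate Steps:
$R{\left(h \right)} = - 56 h$ ($R{\left(h \right)} = - 2 h 7 \cdot 4 = - 2 \cdot 7 h 4 = - 2 \cdot 28 h = - 56 h$)
$R{\left(L{\left(-1,14 \right)} \right)} - -18762 = \left(-56\right) 9 - -18762 = -504 + 18762 = 18258$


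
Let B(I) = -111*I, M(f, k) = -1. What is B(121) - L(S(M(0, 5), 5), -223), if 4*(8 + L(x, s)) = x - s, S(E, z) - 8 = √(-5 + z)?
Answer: -53923/4 ≈ -13481.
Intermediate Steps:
S(E, z) = 8 + √(-5 + z)
L(x, s) = -8 - s/4 + x/4 (L(x, s) = -8 + (x - s)/4 = -8 + (-s/4 + x/4) = -8 - s/4 + x/4)
B(121) - L(S(M(0, 5), 5), -223) = -111*121 - (-8 - ¼*(-223) + (8 + √(-5 + 5))/4) = -13431 - (-8 + 223/4 + (8 + √0)/4) = -13431 - (-8 + 223/4 + (8 + 0)/4) = -13431 - (-8 + 223/4 + (¼)*8) = -13431 - (-8 + 223/4 + 2) = -13431 - 1*199/4 = -13431 - 199/4 = -53923/4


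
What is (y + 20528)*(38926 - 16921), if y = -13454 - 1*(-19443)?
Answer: 583506585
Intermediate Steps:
y = 5989 (y = -13454 + 19443 = 5989)
(y + 20528)*(38926 - 16921) = (5989 + 20528)*(38926 - 16921) = 26517*22005 = 583506585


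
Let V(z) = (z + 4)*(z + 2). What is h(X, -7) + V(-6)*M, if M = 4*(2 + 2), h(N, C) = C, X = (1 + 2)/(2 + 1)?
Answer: 121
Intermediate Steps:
X = 1 (X = 3/3 = 3*(1/3) = 1)
M = 16 (M = 4*4 = 16)
V(z) = (2 + z)*(4 + z) (V(z) = (4 + z)*(2 + z) = (2 + z)*(4 + z))
h(X, -7) + V(-6)*M = -7 + (8 + (-6)**2 + 6*(-6))*16 = -7 + (8 + 36 - 36)*16 = -7 + 8*16 = -7 + 128 = 121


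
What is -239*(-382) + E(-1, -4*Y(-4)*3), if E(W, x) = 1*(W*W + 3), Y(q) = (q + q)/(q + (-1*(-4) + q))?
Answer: 91302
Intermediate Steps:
Y(q) = 2*q/(4 + 2*q) (Y(q) = (2*q)/(q + (4 + q)) = (2*q)/(4 + 2*q) = 2*q/(4 + 2*q))
E(W, x) = 3 + W² (E(W, x) = 1*(W² + 3) = 1*(3 + W²) = 3 + W²)
-239*(-382) + E(-1, -4*Y(-4)*3) = -239*(-382) + (3 + (-1)²) = 91298 + (3 + 1) = 91298 + 4 = 91302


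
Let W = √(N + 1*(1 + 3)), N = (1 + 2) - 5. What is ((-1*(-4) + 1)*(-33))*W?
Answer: -165*√2 ≈ -233.35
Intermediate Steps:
N = -2 (N = 3 - 5 = -2)
W = √2 (W = √(-2 + 1*(1 + 3)) = √(-2 + 1*4) = √(-2 + 4) = √2 ≈ 1.4142)
((-1*(-4) + 1)*(-33))*W = ((-1*(-4) + 1)*(-33))*√2 = ((4 + 1)*(-33))*√2 = (5*(-33))*√2 = -165*√2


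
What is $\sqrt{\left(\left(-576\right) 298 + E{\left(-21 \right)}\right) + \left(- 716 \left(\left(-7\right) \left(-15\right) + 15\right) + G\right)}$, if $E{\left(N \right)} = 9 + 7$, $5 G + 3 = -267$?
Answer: $i \sqrt{257606} \approx 507.55 i$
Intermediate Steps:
$G = -54$ ($G = - \frac{3}{5} + \frac{1}{5} \left(-267\right) = - \frac{3}{5} - \frac{267}{5} = -54$)
$E{\left(N \right)} = 16$
$\sqrt{\left(\left(-576\right) 298 + E{\left(-21 \right)}\right) + \left(- 716 \left(\left(-7\right) \left(-15\right) + 15\right) + G\right)} = \sqrt{\left(\left(-576\right) 298 + 16\right) - \left(54 + 716 \left(\left(-7\right) \left(-15\right) + 15\right)\right)} = \sqrt{\left(-171648 + 16\right) - \left(54 + 716 \left(105 + 15\right)\right)} = \sqrt{-171632 - 85974} = \sqrt{-257606} = i \sqrt{257606}$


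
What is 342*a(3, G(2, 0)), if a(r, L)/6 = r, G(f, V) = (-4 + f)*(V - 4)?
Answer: 6156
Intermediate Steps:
G(f, V) = (-4 + V)*(-4 + f) (G(f, V) = (-4 + f)*(-4 + V) = (-4 + V)*(-4 + f))
a(r, L) = 6*r
342*a(3, G(2, 0)) = 342*(6*3) = 342*18 = 6156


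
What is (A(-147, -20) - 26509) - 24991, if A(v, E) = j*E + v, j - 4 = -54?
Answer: -50647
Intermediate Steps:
j = -50 (j = 4 - 54 = -50)
A(v, E) = v - 50*E (A(v, E) = -50*E + v = v - 50*E)
(A(-147, -20) - 26509) - 24991 = ((-147 - 50*(-20)) - 26509) - 24991 = ((-147 + 1000) - 26509) - 24991 = (853 - 26509) - 24991 = -25656 - 24991 = -50647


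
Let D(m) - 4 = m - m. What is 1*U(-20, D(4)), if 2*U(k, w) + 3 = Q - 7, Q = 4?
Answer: -3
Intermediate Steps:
D(m) = 4 (D(m) = 4 + (m - m) = 4 + 0 = 4)
U(k, w) = -3 (U(k, w) = -3/2 + (4 - 7)/2 = -3/2 + (½)*(-3) = -3/2 - 3/2 = -3)
1*U(-20, D(4)) = 1*(-3) = -3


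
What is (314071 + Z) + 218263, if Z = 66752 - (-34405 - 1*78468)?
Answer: 711959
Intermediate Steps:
Z = 179625 (Z = 66752 - (-34405 - 78468) = 66752 - 1*(-112873) = 66752 + 112873 = 179625)
(314071 + Z) + 218263 = (314071 + 179625) + 218263 = 493696 + 218263 = 711959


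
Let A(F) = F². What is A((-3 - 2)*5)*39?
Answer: 24375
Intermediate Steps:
A((-3 - 2)*5)*39 = ((-3 - 2)*5)²*39 = (-5*5)²*39 = (-25)²*39 = 625*39 = 24375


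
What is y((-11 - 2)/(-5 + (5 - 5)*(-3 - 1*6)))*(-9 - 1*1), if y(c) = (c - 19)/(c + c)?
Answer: 410/13 ≈ 31.538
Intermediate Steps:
y(c) = (-19 + c)/(2*c) (y(c) = (-19 + c)/((2*c)) = (-19 + c)*(1/(2*c)) = (-19 + c)/(2*c))
y((-11 - 2)/(-5 + (5 - 5)*(-3 - 1*6)))*(-9 - 1*1) = ((-19 + (-11 - 2)/(-5 + (5 - 5)*(-3 - 1*6)))/(2*(((-11 - 2)/(-5 + (5 - 5)*(-3 - 1*6))))))*(-9 - 1*1) = ((-19 - 13/(-5 + 0*(-3 - 6)))/(2*((-13/(-5 + 0*(-3 - 6))))))*(-9 - 1) = ((-19 - 13/(-5 + 0*(-9)))/(2*((-13/(-5 + 0*(-9))))))*(-10) = ((-19 - 13/(-5 + 0))/(2*((-13/(-5 + 0)))))*(-10) = ((-19 - 13/(-5))/(2*((-13/(-5)))))*(-10) = ((-19 - 13*(-1/5))/(2*((-13*(-1/5)))))*(-10) = ((-19 + 13/5)/(2*(13/5)))*(-10) = ((1/2)*(5/13)*(-82/5))*(-10) = -41/13*(-10) = 410/13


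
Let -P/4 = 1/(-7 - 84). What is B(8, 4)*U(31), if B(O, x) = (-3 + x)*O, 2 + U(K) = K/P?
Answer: 5626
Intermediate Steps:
P = 4/91 (P = -4/(-7 - 84) = -4/(-91) = -4*(-1/91) = 4/91 ≈ 0.043956)
U(K) = -2 + 91*K/4 (U(K) = -2 + K/(4/91) = -2 + K*(91/4) = -2 + 91*K/4)
B(O, x) = O*(-3 + x)
B(8, 4)*U(31) = (8*(-3 + 4))*(-2 + (91/4)*31) = (8*1)*(-2 + 2821/4) = 8*(2813/4) = 5626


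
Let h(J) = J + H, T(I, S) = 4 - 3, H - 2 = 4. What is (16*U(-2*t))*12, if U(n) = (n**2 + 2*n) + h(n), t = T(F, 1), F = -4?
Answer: 768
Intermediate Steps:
H = 6 (H = 2 + 4 = 6)
T(I, S) = 1
t = 1
h(J) = 6 + J (h(J) = J + 6 = 6 + J)
U(n) = 6 + n**2 + 3*n (U(n) = (n**2 + 2*n) + (6 + n) = 6 + n**2 + 3*n)
(16*U(-2*t))*12 = (16*(6 + (-2*1)**2 + 3*(-2*1)))*12 = (16*(6 + (-2)**2 + 3*(-2)))*12 = (16*(6 + 4 - 6))*12 = (16*4)*12 = 64*12 = 768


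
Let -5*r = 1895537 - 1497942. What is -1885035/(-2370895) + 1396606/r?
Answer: -632262016841/37706239901 ≈ -16.768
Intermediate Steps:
r = -79519 (r = -(1895537 - 1497942)/5 = -1/5*397595 = -79519)
-1885035/(-2370895) + 1396606/r = -1885035/(-2370895) + 1396606/(-79519) = -1885035*(-1/2370895) + 1396606*(-1/79519) = 377007/474179 - 1396606/79519 = -632262016841/37706239901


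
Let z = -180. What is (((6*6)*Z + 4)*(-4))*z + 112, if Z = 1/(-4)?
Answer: -3488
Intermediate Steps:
Z = -¼ ≈ -0.25000
(((6*6)*Z + 4)*(-4))*z + 112 = (((6*6)*(-¼) + 4)*(-4))*(-180) + 112 = ((36*(-¼) + 4)*(-4))*(-180) + 112 = ((-9 + 4)*(-4))*(-180) + 112 = -5*(-4)*(-180) + 112 = 20*(-180) + 112 = -3600 + 112 = -3488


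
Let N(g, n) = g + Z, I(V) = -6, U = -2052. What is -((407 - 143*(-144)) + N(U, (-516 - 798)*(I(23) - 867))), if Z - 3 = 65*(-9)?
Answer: -18365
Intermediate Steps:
Z = -582 (Z = 3 + 65*(-9) = 3 - 585 = -582)
N(g, n) = -582 + g (N(g, n) = g - 582 = -582 + g)
-((407 - 143*(-144)) + N(U, (-516 - 798)*(I(23) - 867))) = -((407 - 143*(-144)) + (-582 - 2052)) = -((407 + 20592) - 2634) = -(20999 - 2634) = -1*18365 = -18365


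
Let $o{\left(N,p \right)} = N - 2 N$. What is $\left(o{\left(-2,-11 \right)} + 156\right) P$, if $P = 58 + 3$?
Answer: $9638$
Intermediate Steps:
$o{\left(N,p \right)} = - N$
$P = 61$
$\left(o{\left(-2,-11 \right)} + 156\right) P = \left(\left(-1\right) \left(-2\right) + 156\right) 61 = \left(2 + 156\right) 61 = 158 \cdot 61 = 9638$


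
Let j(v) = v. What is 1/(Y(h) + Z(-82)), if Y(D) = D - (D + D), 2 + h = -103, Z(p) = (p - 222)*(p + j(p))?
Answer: 1/49961 ≈ 2.0016e-5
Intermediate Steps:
Z(p) = 2*p*(-222 + p) (Z(p) = (p - 222)*(p + p) = (-222 + p)*(2*p) = 2*p*(-222 + p))
h = -105 (h = -2 - 103 = -105)
Y(D) = -D (Y(D) = D - 2*D = -D)
1/(Y(h) + Z(-82)) = 1/(-1*(-105) + 2*(-82)*(-222 - 82)) = 1/(105 + 2*(-82)*(-304)) = 1/(105 + 49856) = 1/49961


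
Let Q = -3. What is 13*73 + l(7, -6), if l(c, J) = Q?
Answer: 946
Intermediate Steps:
l(c, J) = -3
13*73 + l(7, -6) = 13*73 - 3 = 949 - 3 = 946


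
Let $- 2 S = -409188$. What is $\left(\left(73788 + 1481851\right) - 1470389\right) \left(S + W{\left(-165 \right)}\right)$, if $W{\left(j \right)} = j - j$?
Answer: $17441638500$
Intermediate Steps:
$S = 204594$ ($S = \left(- \frac{1}{2}\right) \left(-409188\right) = 204594$)
$W{\left(j \right)} = 0$
$\left(\left(73788 + 1481851\right) - 1470389\right) \left(S + W{\left(-165 \right)}\right) = \left(\left(73788 + 1481851\right) - 1470389\right) \left(204594 + 0\right) = \left(1555639 - 1470389\right) 204594 = 85250 \cdot 204594 = 17441638500$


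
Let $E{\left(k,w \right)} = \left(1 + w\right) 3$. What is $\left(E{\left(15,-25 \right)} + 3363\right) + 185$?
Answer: $3476$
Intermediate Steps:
$E{\left(k,w \right)} = 3 + 3 w$
$\left(E{\left(15,-25 \right)} + 3363\right) + 185 = \left(\left(3 + 3 \left(-25\right)\right) + 3363\right) + 185 = \left(\left(3 - 75\right) + 3363\right) + 185 = \left(-72 + 3363\right) + 185 = 3291 + 185 = 3476$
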